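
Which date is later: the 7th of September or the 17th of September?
the 17th of September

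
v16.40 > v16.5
True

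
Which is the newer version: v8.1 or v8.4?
v8.4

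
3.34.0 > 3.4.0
True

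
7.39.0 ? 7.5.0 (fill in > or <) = >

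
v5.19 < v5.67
True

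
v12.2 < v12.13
True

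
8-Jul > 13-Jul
False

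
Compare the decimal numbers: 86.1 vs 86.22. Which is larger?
86.22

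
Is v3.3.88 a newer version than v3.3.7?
Yes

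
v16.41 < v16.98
True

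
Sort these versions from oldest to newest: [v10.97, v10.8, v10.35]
[v10.8, v10.35, v10.97]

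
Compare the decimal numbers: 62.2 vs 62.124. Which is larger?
62.2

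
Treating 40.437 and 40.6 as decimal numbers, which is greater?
40.6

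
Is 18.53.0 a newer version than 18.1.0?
Yes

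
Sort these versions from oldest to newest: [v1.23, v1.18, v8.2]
[v1.18, v1.23, v8.2]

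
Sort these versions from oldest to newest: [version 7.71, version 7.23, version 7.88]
[version 7.23, version 7.71, version 7.88]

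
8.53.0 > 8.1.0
True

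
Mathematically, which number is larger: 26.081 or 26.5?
26.5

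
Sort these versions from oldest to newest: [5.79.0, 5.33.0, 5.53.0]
[5.33.0, 5.53.0, 5.79.0]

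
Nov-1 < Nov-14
True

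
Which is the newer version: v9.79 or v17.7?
v17.7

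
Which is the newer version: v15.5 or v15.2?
v15.5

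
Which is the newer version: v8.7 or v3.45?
v8.7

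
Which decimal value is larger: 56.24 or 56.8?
56.8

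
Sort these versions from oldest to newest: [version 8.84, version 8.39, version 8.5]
[version 8.5, version 8.39, version 8.84]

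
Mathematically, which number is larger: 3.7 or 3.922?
3.922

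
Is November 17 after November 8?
Yes. Day 17 comes after day 8 in November — this is a date comparison, not a decimal one (the decimal 11.17 would be smaller than 11.8).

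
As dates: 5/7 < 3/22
False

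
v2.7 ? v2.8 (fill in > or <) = <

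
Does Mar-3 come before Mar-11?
Yes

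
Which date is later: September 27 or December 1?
December 1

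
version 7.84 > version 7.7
True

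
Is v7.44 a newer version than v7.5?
Yes. Version numbers are compared segment by segment as integers, not as decimals: minor version 44 > 5, so v7.44 > v7.5 (even though the decimal 7.44 < 7.5).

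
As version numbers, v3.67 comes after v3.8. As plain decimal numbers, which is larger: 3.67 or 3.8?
3.8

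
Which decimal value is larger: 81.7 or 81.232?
81.7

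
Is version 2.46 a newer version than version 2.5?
Yes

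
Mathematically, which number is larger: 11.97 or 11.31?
11.97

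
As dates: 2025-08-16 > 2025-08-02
True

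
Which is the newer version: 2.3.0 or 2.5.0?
2.5.0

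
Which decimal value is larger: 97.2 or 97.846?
97.846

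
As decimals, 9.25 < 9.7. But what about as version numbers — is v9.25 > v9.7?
True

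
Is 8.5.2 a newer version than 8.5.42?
No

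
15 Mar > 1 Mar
True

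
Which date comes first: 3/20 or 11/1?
3/20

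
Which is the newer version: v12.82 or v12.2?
v12.82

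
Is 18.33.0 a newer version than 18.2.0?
Yes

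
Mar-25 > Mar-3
True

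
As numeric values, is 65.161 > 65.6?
False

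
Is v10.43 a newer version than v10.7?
Yes. Version numbers are compared segment by segment as integers, not as decimals: minor version 43 > 7, so v10.43 > v10.7 (even though the decimal 10.43 < 10.7).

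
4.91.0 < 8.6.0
True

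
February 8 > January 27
True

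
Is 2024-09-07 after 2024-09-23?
No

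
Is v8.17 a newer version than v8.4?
Yes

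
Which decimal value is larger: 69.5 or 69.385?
69.5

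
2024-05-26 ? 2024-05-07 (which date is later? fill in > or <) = >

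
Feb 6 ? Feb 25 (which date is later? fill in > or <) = <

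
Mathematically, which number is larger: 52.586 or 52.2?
52.586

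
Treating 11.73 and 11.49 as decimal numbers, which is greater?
11.73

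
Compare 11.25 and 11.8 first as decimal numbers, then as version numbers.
As decimals: 11.25 < 11.8. As versions: v11.25 > v11.8 (minor version 25 > 8).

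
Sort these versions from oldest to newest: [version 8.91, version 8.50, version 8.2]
[version 8.2, version 8.50, version 8.91]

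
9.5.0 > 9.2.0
True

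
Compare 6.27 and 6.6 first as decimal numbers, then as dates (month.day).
As decimals: 6.27 < 6.6. As dates: 6/27 is later than 6/6 (day 27 > day 6).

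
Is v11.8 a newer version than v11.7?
Yes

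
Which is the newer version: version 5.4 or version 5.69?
version 5.69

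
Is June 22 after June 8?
Yes. Day 22 comes after day 8 in June — this is a date comparison, not a decimal one (the decimal 6.22 would be smaller than 6.8).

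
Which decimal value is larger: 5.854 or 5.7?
5.854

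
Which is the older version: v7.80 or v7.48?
v7.48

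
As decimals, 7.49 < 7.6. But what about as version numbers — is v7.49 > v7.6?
True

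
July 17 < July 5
False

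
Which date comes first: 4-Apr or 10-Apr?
4-Apr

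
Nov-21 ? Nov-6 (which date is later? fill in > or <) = >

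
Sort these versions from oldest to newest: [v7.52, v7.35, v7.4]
[v7.4, v7.35, v7.52]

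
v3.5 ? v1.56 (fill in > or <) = >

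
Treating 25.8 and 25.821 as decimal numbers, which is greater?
25.821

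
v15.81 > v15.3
True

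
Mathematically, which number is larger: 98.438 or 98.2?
98.438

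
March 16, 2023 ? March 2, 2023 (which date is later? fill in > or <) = >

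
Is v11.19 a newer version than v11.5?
Yes. Version numbers are compared segment by segment as integers, not as decimals: minor version 19 > 5, so v11.19 > v11.5 (even though the decimal 11.19 < 11.5).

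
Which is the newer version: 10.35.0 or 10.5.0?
10.35.0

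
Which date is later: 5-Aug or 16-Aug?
16-Aug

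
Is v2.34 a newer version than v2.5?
Yes. Version numbers are compared segment by segment as integers, not as decimals: minor version 34 > 5, so v2.34 > v2.5 (even though the decimal 2.34 < 2.5).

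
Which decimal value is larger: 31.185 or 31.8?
31.8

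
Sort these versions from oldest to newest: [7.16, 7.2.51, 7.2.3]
[7.2.3, 7.2.51, 7.16]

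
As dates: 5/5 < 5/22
True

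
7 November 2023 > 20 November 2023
False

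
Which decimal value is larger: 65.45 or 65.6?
65.6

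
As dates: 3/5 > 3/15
False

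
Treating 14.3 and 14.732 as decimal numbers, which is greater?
14.732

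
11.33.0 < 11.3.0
False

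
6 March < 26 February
False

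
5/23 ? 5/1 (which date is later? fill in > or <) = >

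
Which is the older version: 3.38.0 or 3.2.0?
3.2.0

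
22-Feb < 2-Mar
True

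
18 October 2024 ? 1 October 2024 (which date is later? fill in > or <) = >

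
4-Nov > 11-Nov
False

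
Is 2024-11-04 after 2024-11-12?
No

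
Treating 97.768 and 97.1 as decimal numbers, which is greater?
97.768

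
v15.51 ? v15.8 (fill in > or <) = >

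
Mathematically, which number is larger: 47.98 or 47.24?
47.98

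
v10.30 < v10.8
False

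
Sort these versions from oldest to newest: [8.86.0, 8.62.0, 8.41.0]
[8.41.0, 8.62.0, 8.86.0]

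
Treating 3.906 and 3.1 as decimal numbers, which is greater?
3.906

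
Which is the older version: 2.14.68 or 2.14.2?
2.14.2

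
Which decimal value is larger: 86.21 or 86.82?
86.82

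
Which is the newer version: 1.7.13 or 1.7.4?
1.7.13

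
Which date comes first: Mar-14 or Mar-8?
Mar-8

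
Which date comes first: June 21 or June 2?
June 2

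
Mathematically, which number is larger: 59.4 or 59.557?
59.557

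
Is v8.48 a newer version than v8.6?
Yes. Version numbers are compared segment by segment as integers, not as decimals: minor version 48 > 6, so v8.48 > v8.6 (even though the decimal 8.48 < 8.6).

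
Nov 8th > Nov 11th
False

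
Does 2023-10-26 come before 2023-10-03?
No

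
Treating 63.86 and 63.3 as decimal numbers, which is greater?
63.86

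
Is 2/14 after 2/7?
Yes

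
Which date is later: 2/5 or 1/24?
2/5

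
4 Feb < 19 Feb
True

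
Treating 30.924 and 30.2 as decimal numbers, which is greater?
30.924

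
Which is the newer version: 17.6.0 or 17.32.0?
17.32.0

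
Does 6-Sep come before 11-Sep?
Yes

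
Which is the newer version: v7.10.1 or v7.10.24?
v7.10.24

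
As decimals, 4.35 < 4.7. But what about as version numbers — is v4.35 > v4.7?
True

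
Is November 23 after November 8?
Yes. Day 23 comes after day 8 in November — this is a date comparison, not a decimal one (the decimal 11.23 would be smaller than 11.8).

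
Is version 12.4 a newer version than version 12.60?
No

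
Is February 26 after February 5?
Yes. Day 26 comes after day 5 in February — this is a date comparison, not a decimal one (the decimal 2.26 would be smaller than 2.5).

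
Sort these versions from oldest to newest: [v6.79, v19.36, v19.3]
[v6.79, v19.3, v19.36]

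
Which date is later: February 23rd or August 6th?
August 6th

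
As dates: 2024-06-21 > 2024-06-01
True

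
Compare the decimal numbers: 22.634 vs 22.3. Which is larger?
22.634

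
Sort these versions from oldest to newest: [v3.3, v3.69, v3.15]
[v3.3, v3.15, v3.69]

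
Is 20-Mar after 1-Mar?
Yes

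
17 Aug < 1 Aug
False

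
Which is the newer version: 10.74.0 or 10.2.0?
10.74.0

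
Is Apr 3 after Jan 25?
Yes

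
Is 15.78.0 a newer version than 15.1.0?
Yes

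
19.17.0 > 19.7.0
True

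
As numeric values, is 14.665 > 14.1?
True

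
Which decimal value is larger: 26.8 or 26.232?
26.8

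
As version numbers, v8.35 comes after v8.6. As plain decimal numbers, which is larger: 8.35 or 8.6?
8.6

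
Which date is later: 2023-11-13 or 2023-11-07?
2023-11-13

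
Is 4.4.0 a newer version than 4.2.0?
Yes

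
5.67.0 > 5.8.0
True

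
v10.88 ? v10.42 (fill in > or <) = >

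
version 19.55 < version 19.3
False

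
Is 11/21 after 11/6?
Yes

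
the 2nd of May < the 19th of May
True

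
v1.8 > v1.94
False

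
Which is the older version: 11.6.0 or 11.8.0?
11.6.0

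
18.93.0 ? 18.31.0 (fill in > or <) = >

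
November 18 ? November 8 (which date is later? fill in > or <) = >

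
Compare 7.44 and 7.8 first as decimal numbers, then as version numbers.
As decimals: 7.44 < 7.8. As versions: v7.44 > v7.8 (minor version 44 > 8).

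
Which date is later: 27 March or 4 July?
4 July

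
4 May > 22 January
True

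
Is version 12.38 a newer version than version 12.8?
Yes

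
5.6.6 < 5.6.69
True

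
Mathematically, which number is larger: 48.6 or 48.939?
48.939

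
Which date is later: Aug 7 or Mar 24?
Aug 7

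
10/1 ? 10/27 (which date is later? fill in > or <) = <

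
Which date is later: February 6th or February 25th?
February 25th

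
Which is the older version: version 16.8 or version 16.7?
version 16.7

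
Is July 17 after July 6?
Yes. Day 17 comes after day 6 in July — this is a date comparison, not a decimal one (the decimal 7.17 would be smaller than 7.6).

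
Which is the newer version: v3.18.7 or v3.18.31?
v3.18.31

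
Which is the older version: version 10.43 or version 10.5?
version 10.5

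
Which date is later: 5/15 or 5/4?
5/15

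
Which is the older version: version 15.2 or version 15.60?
version 15.2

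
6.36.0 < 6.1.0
False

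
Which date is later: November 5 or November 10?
November 10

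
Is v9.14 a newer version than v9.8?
Yes. Version numbers are compared segment by segment as integers, not as decimals: minor version 14 > 8, so v9.14 > v9.8 (even though the decimal 9.14 < 9.8).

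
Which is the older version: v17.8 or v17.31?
v17.8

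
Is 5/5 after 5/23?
No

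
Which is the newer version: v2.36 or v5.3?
v5.3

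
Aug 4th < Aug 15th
True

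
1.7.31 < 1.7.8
False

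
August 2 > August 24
False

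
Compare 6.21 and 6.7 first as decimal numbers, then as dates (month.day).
As decimals: 6.21 < 6.7. As dates: 6/21 is later than 6/7 (day 21 > day 7).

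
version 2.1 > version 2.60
False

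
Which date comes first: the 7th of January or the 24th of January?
the 7th of January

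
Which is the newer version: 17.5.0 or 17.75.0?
17.75.0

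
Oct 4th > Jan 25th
True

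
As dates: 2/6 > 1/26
True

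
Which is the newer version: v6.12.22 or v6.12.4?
v6.12.22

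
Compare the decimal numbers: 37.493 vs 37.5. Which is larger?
37.5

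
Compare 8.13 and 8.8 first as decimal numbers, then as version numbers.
As decimals: 8.13 < 8.8. As versions: v8.13 > v8.8 (minor version 13 > 8).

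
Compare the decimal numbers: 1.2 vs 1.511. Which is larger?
1.511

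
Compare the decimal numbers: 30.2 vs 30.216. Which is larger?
30.216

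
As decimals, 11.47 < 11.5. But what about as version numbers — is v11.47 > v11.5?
True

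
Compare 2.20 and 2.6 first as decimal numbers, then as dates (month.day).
As decimals: 2.20 < 2.6. As dates: 2/20 is later than 2/6 (day 20 > day 6).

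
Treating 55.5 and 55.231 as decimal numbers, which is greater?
55.5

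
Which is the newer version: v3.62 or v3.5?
v3.62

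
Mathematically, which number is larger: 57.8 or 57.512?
57.8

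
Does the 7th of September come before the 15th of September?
Yes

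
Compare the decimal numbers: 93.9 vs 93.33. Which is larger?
93.9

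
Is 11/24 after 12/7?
No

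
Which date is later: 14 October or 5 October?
14 October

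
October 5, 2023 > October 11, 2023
False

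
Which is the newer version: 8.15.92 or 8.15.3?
8.15.92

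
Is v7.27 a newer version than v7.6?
Yes. Version numbers are compared segment by segment as integers, not as decimals: minor version 27 > 6, so v7.27 > v7.6 (even though the decimal 7.27 < 7.6).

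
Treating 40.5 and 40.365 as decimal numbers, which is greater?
40.5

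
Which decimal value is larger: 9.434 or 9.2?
9.434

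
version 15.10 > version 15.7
True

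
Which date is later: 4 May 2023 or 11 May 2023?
11 May 2023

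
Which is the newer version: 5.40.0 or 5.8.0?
5.40.0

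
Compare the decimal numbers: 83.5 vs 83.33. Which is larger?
83.5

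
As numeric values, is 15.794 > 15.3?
True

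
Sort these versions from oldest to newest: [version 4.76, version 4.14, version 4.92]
[version 4.14, version 4.76, version 4.92]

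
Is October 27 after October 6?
Yes. Day 27 comes after day 6 in October — this is a date comparison, not a decimal one (the decimal 10.27 would be smaller than 10.6).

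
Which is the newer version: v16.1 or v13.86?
v16.1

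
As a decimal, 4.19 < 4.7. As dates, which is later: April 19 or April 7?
April 19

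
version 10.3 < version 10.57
True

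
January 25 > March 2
False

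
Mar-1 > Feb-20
True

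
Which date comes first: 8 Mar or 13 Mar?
8 Mar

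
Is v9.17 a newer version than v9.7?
Yes. Version numbers are compared segment by segment as integers, not as decimals: minor version 17 > 7, so v9.17 > v9.7 (even though the decimal 9.17 < 9.7).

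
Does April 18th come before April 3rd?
No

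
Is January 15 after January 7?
Yes. Day 15 comes after day 7 in January — this is a date comparison, not a decimal one (the decimal 1.15 would be smaller than 1.7).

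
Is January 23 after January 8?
Yes. Day 23 comes after day 8 in January — this is a date comparison, not a decimal one (the decimal 1.23 would be smaller than 1.8).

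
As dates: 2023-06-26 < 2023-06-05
False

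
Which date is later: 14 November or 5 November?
14 November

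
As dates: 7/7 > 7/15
False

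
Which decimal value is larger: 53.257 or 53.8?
53.8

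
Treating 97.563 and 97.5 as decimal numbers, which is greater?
97.563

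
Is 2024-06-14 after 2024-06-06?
Yes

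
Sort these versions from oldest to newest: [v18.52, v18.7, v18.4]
[v18.4, v18.7, v18.52]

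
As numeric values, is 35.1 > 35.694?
False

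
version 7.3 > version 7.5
False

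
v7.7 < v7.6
False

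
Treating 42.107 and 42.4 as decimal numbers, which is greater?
42.4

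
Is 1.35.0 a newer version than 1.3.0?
Yes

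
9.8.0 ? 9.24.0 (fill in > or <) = <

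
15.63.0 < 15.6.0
False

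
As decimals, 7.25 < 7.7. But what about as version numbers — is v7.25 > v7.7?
True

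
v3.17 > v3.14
True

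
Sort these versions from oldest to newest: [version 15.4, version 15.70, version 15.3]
[version 15.3, version 15.4, version 15.70]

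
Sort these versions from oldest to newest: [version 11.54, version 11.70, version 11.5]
[version 11.5, version 11.54, version 11.70]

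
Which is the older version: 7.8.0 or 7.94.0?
7.8.0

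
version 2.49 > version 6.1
False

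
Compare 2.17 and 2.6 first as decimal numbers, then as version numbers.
As decimals: 2.17 < 2.6. As versions: v2.17 > v2.6 (minor version 17 > 6).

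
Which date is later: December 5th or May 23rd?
December 5th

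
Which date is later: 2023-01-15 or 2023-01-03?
2023-01-15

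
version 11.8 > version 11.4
True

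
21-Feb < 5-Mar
True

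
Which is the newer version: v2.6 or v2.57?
v2.57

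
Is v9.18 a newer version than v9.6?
Yes. Version numbers are compared segment by segment as integers, not as decimals: minor version 18 > 6, so v9.18 > v9.6 (even though the decimal 9.18 < 9.6).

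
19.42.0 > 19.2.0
True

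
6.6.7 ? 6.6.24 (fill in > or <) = <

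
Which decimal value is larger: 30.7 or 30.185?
30.7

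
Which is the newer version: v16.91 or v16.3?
v16.91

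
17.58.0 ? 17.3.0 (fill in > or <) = >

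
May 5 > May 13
False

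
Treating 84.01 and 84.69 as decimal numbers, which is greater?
84.69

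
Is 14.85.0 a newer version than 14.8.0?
Yes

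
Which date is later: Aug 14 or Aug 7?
Aug 14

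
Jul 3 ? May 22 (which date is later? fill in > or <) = >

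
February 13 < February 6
False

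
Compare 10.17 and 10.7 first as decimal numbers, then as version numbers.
As decimals: 10.17 < 10.7. As versions: v10.17 > v10.7 (minor version 17 > 7).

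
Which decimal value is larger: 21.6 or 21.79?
21.79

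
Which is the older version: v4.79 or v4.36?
v4.36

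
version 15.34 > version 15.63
False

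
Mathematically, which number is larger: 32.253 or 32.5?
32.5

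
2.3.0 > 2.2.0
True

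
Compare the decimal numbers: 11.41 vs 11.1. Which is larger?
11.41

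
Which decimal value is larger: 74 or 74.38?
74.38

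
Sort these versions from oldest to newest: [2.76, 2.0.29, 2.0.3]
[2.0.3, 2.0.29, 2.76]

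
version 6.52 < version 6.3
False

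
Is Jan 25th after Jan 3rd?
Yes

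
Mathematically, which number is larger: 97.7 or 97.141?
97.7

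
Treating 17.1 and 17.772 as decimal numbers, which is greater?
17.772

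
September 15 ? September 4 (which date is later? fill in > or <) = >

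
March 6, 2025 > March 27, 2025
False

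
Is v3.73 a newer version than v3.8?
Yes. Version numbers are compared segment by segment as integers, not as decimals: minor version 73 > 8, so v3.73 > v3.8 (even though the decimal 3.73 < 3.8).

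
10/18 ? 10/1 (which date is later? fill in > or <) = >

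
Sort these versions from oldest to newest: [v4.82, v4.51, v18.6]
[v4.51, v4.82, v18.6]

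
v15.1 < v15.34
True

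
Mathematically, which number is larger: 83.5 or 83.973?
83.973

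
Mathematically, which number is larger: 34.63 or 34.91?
34.91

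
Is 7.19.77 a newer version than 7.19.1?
Yes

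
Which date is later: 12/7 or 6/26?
12/7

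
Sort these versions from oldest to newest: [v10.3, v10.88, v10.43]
[v10.3, v10.43, v10.88]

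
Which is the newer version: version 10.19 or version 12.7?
version 12.7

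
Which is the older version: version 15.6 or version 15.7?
version 15.6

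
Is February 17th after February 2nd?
Yes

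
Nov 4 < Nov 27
True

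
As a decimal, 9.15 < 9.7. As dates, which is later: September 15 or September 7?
September 15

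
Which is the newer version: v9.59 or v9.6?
v9.59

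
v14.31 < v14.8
False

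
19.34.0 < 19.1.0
False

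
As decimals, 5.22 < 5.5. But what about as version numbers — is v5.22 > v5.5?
True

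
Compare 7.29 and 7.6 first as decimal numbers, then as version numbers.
As decimals: 7.29 < 7.6. As versions: v7.29 > v7.6 (minor version 29 > 6).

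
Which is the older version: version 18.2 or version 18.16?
version 18.2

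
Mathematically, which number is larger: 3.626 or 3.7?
3.7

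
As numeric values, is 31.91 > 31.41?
True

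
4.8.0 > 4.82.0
False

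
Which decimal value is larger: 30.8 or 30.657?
30.8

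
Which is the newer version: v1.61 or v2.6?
v2.6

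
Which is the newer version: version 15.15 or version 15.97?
version 15.97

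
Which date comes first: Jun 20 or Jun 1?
Jun 1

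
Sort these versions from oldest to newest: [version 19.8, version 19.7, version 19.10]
[version 19.7, version 19.8, version 19.10]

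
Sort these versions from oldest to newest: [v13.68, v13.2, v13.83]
[v13.2, v13.68, v13.83]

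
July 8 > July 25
False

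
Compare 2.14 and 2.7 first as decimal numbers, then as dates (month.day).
As decimals: 2.14 < 2.7. As dates: 2/14 is later than 2/7 (day 14 > day 7).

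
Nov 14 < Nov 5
False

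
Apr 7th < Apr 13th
True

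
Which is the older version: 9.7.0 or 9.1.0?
9.1.0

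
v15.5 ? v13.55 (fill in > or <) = >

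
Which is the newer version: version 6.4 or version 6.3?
version 6.4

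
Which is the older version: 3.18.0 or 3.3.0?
3.3.0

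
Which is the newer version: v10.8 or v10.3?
v10.8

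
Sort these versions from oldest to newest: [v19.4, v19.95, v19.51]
[v19.4, v19.51, v19.95]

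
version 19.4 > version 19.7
False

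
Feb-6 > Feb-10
False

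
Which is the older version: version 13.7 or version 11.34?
version 11.34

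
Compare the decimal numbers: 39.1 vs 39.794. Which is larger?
39.794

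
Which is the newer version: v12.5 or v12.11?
v12.11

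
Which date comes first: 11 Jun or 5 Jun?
5 Jun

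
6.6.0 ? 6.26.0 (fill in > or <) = <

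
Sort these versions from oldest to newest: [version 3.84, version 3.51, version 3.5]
[version 3.5, version 3.51, version 3.84]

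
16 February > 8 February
True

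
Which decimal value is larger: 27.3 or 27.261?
27.3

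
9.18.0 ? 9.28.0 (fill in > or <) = <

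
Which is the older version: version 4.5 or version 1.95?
version 1.95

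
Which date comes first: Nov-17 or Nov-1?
Nov-1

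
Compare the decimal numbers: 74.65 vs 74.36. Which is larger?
74.65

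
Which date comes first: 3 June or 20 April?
20 April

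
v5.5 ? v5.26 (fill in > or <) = <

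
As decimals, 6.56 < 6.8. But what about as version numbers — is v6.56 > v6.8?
True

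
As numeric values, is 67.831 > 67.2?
True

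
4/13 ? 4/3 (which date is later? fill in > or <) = >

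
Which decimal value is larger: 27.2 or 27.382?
27.382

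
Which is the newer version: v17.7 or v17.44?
v17.44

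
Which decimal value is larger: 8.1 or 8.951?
8.951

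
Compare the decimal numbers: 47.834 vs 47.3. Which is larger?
47.834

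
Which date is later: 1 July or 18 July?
18 July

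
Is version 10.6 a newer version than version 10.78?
No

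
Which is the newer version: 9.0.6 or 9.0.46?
9.0.46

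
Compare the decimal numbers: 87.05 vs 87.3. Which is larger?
87.3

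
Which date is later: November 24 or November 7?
November 24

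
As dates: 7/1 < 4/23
False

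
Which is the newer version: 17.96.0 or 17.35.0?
17.96.0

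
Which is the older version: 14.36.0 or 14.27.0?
14.27.0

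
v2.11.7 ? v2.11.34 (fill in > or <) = <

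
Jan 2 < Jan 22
True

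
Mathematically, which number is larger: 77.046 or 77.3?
77.3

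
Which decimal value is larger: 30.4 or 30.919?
30.919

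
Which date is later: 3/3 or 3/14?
3/14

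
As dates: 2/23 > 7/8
False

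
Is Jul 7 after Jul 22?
No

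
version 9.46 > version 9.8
True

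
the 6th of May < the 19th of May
True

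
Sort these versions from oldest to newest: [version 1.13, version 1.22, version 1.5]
[version 1.5, version 1.13, version 1.22]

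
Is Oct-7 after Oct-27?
No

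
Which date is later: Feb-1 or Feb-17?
Feb-17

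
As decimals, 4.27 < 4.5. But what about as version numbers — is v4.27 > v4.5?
True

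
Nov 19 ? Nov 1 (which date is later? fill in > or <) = >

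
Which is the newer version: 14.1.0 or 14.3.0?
14.3.0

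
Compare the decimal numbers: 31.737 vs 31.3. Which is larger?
31.737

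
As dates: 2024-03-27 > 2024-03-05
True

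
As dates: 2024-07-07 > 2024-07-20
False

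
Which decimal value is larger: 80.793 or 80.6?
80.793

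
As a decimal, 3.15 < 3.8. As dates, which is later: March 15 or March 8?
March 15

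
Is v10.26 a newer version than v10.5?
Yes. Version numbers are compared segment by segment as integers, not as decimals: minor version 26 > 5, so v10.26 > v10.5 (even though the decimal 10.26 < 10.5).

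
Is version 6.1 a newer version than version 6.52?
No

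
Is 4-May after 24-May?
No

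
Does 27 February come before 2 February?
No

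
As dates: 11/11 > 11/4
True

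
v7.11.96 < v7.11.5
False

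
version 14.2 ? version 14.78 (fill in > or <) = <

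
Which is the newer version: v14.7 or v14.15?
v14.15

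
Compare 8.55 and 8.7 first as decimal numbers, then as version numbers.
As decimals: 8.55 < 8.7. As versions: v8.55 > v8.7 (minor version 55 > 7).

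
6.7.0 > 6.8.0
False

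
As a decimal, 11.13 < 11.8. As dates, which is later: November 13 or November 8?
November 13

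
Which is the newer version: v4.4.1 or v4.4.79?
v4.4.79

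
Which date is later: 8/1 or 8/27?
8/27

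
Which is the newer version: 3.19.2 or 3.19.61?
3.19.61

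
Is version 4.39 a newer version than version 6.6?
No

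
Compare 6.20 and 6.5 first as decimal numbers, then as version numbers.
As decimals: 6.20 < 6.5. As versions: v6.20 > v6.5 (minor version 20 > 5).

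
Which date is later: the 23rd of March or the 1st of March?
the 23rd of March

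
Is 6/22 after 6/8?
Yes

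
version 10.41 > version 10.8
True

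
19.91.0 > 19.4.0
True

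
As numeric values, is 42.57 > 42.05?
True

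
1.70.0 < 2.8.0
True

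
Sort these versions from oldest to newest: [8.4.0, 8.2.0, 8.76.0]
[8.2.0, 8.4.0, 8.76.0]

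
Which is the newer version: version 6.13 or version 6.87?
version 6.87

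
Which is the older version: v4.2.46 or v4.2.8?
v4.2.8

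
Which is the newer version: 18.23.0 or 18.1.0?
18.23.0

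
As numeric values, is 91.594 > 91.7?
False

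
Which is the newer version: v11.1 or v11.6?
v11.6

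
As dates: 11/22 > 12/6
False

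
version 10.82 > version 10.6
True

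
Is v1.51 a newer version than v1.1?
Yes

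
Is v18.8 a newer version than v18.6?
Yes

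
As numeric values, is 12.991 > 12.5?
True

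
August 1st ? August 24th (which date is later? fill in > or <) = <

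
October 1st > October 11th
False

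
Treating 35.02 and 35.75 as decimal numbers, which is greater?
35.75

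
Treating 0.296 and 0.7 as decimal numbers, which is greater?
0.7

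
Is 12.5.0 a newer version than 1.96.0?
Yes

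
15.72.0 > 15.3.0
True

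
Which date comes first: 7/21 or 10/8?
7/21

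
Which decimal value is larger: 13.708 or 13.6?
13.708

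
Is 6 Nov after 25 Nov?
No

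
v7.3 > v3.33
True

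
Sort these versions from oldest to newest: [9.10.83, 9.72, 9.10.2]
[9.10.2, 9.10.83, 9.72]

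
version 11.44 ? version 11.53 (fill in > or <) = <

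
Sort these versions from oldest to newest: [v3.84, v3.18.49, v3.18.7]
[v3.18.7, v3.18.49, v3.84]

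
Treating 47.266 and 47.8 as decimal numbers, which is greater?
47.8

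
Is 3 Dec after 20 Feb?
Yes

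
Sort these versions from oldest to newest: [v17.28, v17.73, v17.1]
[v17.1, v17.28, v17.73]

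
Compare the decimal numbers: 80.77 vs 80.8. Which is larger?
80.8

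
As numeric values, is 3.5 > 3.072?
True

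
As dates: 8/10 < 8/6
False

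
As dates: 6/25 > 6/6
True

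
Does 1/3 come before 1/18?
Yes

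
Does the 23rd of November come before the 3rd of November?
No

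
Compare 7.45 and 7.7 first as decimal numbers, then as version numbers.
As decimals: 7.45 < 7.7. As versions: v7.45 > v7.7 (minor version 45 > 7).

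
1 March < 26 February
False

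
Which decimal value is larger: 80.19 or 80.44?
80.44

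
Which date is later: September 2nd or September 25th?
September 25th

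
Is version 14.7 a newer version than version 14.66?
No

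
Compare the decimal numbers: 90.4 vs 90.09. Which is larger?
90.4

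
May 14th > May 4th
True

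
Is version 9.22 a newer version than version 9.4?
Yes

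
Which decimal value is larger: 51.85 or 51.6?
51.85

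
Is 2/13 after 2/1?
Yes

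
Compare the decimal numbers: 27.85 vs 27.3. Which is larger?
27.85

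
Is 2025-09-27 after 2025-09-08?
Yes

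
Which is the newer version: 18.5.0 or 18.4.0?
18.5.0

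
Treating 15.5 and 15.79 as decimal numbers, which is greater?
15.79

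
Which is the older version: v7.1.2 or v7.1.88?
v7.1.2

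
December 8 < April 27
False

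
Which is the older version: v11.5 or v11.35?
v11.5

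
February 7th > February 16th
False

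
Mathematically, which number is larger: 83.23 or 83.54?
83.54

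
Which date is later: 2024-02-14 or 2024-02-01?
2024-02-14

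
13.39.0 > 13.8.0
True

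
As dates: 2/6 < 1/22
False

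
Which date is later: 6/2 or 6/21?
6/21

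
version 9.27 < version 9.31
True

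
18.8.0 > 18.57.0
False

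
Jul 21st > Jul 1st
True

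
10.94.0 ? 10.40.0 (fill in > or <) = >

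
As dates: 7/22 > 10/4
False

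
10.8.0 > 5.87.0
True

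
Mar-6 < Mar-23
True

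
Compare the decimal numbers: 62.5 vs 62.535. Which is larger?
62.535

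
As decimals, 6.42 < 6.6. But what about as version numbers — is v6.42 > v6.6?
True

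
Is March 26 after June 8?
No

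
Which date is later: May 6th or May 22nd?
May 22nd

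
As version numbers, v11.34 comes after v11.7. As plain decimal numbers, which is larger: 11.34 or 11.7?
11.7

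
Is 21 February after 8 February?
Yes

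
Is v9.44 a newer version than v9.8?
Yes. Version numbers are compared segment by segment as integers, not as decimals: minor version 44 > 8, so v9.44 > v9.8 (even though the decimal 9.44 < 9.8).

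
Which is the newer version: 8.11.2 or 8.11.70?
8.11.70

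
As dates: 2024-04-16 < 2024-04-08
False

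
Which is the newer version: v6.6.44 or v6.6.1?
v6.6.44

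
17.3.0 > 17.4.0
False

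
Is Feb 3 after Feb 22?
No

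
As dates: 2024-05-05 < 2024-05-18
True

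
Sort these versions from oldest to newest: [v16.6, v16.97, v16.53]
[v16.6, v16.53, v16.97]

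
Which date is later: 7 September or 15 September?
15 September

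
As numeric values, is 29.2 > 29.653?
False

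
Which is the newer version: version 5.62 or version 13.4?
version 13.4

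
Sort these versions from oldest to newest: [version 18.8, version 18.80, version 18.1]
[version 18.1, version 18.8, version 18.80]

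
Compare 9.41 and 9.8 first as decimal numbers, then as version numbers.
As decimals: 9.41 < 9.8. As versions: v9.41 > v9.8 (minor version 41 > 8).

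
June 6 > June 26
False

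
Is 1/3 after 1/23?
No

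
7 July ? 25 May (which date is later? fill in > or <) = >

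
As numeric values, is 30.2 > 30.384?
False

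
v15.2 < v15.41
True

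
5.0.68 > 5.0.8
True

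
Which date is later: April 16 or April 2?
April 16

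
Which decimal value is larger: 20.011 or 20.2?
20.2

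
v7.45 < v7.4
False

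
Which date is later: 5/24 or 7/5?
7/5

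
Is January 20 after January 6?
Yes. Day 20 comes after day 6 in January — this is a date comparison, not a decimal one (the decimal 1.20 would be smaller than 1.6).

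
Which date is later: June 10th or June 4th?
June 10th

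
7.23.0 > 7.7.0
True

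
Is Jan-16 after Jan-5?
Yes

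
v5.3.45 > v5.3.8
True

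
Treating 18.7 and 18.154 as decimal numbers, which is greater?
18.7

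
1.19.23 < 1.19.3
False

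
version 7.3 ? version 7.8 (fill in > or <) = <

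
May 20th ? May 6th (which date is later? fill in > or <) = >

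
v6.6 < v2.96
False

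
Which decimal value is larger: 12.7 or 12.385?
12.7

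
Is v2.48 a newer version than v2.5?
Yes. Version numbers are compared segment by segment as integers, not as decimals: minor version 48 > 5, so v2.48 > v2.5 (even though the decimal 2.48 < 2.5).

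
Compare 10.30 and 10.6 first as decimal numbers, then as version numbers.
As decimals: 10.30 < 10.6. As versions: v10.30 > v10.6 (minor version 30 > 6).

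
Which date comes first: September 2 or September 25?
September 2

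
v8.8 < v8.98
True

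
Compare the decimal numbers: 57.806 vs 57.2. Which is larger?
57.806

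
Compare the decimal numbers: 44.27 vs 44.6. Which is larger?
44.6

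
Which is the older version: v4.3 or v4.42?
v4.3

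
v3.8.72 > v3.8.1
True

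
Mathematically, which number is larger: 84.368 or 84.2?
84.368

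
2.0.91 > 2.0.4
True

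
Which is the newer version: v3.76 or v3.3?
v3.76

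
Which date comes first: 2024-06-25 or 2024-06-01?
2024-06-01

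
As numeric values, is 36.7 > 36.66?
True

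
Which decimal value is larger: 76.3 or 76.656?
76.656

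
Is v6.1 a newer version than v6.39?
No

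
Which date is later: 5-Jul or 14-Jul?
14-Jul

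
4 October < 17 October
True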